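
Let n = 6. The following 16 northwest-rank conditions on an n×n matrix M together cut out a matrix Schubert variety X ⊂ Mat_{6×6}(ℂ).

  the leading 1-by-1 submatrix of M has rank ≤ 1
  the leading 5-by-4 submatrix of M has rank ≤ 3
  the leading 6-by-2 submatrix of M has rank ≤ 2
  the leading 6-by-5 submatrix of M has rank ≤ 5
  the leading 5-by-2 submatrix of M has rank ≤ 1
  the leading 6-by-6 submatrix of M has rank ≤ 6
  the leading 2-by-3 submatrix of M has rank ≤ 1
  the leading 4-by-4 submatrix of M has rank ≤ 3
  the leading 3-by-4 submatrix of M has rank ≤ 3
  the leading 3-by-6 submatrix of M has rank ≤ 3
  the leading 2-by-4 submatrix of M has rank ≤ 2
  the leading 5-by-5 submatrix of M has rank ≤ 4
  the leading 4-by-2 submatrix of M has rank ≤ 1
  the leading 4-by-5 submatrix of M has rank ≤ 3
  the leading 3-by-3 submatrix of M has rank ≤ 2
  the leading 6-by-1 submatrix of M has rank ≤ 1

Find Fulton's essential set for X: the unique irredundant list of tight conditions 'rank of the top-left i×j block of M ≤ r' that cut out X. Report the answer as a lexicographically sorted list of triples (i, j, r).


The tightest implied rank at each (i,j), from the 16 conditions:

  i=1: 1  1  1  1  1  1
  i=2: 1  1  1  2  2  2
  i=3: 1  1  2  3  3  3
  i=4: 1  1  2  3  3  4
  i=5: 1  1  2  3  4  5
  i=6: 1  2  3  4  5  6

second differences of R give the permutation w = (1, 4, 3, 6, 5, 2).

|D(w)|=6, |Ess(w)|=3:

[(2, 3, 1), (4, 5, 3), (5, 2, 1)]


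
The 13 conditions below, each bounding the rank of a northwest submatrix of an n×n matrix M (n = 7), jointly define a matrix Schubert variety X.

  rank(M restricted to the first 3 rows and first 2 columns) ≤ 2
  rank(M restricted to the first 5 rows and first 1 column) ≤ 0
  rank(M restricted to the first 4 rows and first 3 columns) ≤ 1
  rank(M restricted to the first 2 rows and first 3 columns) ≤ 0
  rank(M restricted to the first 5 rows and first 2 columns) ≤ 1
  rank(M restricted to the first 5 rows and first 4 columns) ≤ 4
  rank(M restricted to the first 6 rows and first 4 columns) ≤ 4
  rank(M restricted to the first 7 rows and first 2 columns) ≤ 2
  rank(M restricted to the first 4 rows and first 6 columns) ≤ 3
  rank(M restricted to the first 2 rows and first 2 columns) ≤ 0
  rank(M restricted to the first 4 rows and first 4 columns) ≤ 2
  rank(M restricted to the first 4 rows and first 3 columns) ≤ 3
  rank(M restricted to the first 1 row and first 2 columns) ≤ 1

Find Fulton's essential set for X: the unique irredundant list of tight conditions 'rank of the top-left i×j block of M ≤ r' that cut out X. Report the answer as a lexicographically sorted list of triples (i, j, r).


Recovering R(i,j) via the rank-extension bound from the 13 conditions:

  R[1]: 0, 0, 0, 1, 1, 1, 1
  R[2]: 0, 0, 0, 1, 2, 2, 2
  R[3]: 0, 1, 1, 2, 3, 3, 3
  R[4]: 0, 1, 1, 2, 3, 3, 4
  R[5]: 0, 1, 2, 3, 4, 4, 5
  R[6]: 1, 2, 3, 4, 5, 5, 6
  R[7]: 1, 2, 3, 4, 5, 6, 7

so w = (4, 5, 2, 7, 3, 1, 6).

D(w) has 11 cells with 4 SE-corners; essential set:

[(2, 3, 0), (4, 3, 1), (4, 6, 3), (5, 1, 0)]


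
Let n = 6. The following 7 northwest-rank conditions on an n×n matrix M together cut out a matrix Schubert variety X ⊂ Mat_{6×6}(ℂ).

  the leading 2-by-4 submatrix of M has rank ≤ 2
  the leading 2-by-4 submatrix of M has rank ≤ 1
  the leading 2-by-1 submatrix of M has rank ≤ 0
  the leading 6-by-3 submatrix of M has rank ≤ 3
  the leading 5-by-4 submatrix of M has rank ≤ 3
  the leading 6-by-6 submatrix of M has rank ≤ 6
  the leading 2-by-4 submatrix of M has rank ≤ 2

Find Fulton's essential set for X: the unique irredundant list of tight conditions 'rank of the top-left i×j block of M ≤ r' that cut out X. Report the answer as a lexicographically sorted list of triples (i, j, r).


Reconstructing r_w from the 7 given conditions:

  row 1: 0 1 1 1 1 1
  row 2: 0 1 1 1 2 2
  row 3: 1 2 2 2 3 3
  row 4: 1 2 3 3 4 4
  row 5: 1 2 3 3 4 5
  row 6: 1 2 3 4 5 6

the unique w with this rank table is (2, 5, 1, 3, 6, 4).

Fulton essential set (3 of the 5 Rothe cells):

[(2, 1, 0), (2, 4, 1), (5, 4, 3)]


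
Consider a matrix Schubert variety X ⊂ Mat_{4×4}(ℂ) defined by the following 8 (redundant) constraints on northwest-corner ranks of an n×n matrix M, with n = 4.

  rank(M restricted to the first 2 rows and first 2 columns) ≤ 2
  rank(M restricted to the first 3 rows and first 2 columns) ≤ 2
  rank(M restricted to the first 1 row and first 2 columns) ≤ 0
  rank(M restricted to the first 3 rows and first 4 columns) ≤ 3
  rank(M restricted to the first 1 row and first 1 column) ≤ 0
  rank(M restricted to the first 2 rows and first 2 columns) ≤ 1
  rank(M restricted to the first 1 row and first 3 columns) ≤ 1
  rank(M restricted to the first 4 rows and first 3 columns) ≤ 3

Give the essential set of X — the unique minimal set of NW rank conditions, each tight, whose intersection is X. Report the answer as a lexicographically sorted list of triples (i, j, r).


Reconstructing r_w from the 8 given conditions:

  0  0  1  1
  1  1  2  2
  1  2  3  3
  1  2  3  4

hence w(1..4) = (3, 1, 2, 4).

1 SE-corner of the 2-cell Rothe diagram gives Ess(w):

[(1, 2, 0)]


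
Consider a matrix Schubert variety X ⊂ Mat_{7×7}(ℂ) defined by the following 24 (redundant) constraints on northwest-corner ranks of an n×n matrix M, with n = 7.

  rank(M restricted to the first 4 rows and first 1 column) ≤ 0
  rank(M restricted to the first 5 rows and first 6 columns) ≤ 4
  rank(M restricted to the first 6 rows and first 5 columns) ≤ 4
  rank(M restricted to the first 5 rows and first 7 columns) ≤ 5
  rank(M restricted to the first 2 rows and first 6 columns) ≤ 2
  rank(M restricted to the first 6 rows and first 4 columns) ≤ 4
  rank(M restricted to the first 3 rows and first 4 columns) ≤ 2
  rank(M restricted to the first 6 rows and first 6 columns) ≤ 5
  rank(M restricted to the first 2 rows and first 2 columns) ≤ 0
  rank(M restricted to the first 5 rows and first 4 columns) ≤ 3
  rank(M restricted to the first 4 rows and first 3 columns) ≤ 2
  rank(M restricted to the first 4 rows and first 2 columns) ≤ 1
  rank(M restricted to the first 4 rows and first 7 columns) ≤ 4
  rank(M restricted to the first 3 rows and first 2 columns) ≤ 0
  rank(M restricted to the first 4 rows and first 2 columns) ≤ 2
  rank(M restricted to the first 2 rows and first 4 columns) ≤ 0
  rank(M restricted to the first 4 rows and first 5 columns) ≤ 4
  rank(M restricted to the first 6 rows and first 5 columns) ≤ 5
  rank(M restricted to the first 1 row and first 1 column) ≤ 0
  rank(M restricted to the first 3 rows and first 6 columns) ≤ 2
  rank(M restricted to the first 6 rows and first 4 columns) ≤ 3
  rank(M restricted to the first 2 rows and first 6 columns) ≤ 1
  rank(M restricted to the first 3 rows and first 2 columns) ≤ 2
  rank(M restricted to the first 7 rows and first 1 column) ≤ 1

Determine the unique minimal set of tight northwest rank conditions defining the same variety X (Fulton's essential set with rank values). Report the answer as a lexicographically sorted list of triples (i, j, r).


Recovering R(i,j) via the rank-extension bound from the 24 conditions:

  i=1: 0, 0, 0, 0, 1, 1, 1
  i=2: 0, 0, 0, 0, 1, 1, 2
  i=3: 0, 0, 1, 1, 2, 2, 3
  i=4: 0, 1, 2, 2, 3, 3, 4
  i=5: 1, 2, 3, 3, 4, 4, 5
  i=6: 1, 2, 3, 3, 4, 5, 6
  i=7: 1, 2, 3, 4, 5, 6, 7

reading off 1-entries of Δ²R: w = (5, 7, 3, 2, 1, 6, 4).

Rothe diagram D(w) (13 cells), 5 SE-corners (essential conditions):

[(2, 4, 0), (2, 6, 1), (3, 2, 0), (4, 1, 0), (6, 4, 3)]


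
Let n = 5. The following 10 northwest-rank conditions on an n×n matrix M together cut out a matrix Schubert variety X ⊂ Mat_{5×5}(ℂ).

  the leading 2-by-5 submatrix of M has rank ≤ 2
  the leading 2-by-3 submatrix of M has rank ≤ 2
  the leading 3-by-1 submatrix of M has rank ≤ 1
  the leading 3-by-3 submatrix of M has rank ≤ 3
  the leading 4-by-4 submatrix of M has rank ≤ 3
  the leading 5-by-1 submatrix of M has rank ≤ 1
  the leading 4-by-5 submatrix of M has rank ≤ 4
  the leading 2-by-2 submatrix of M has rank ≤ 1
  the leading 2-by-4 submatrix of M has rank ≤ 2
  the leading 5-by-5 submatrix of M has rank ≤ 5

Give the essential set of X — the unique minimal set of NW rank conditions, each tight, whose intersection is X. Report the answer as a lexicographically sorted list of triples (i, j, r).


Reconstructing r_w from the 10 given conditions:

  row 1: 1 | 1 | 1 | 1 | 1
  row 2: 1 | 1 | 2 | 2 | 2
  row 3: 1 | 2 | 3 | 3 | 3
  row 4: 1 | 2 | 3 | 3 | 4
  row 5: 1 | 2 | 3 | 4 | 5

second differences of R give the permutation w = (1, 3, 2, 5, 4).

2 SE-corners of the 2-cell Rothe diagram give Ess(w):

[(2, 2, 1), (4, 4, 3)]


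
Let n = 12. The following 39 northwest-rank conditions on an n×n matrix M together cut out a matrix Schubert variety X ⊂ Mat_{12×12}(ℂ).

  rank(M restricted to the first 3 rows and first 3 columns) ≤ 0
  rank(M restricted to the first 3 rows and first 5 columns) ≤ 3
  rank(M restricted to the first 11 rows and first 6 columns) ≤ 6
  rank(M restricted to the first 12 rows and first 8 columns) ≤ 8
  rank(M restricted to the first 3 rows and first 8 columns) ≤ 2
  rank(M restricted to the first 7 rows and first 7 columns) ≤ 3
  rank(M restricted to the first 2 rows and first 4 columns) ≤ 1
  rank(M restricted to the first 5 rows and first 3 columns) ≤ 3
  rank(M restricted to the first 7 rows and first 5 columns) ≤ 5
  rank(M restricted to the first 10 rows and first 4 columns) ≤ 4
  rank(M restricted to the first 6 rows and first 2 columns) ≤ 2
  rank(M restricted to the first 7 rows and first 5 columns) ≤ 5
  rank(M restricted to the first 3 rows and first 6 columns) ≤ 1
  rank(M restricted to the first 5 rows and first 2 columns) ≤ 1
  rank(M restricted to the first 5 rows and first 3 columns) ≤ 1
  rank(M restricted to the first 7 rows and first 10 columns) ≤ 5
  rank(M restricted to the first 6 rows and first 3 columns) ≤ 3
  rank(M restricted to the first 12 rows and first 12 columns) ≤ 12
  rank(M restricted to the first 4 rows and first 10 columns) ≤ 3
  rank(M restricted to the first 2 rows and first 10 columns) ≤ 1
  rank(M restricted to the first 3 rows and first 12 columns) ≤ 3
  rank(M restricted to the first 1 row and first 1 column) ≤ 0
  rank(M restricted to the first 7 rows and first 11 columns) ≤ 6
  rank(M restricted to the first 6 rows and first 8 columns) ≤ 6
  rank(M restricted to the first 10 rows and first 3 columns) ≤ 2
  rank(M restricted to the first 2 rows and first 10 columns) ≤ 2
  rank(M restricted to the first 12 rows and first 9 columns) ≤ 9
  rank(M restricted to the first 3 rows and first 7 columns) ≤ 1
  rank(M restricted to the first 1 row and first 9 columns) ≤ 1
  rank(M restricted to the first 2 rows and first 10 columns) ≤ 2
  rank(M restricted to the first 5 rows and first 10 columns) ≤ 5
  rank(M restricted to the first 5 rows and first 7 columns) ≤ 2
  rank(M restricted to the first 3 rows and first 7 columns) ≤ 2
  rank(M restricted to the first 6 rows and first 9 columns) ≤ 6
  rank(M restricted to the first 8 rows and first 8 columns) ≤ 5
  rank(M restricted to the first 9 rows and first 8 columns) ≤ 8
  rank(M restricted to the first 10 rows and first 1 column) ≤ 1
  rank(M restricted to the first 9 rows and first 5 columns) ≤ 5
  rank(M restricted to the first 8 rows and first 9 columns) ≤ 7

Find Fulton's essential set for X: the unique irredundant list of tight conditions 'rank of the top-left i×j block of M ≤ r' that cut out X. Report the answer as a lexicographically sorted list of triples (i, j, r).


Computing R[i][j] = min implied NW-rank bound (n=12, 39 conditions):

  i=1: 0 | 0 | 0 | 1 | 1 | 1 | 1 | 1 | 1 | 1 | 1 | 1
  i=2: 0 | 0 | 0 | 1 | 1 | 1 | 1 | 1 | 1 | 1 | 2 | 2
  i=3: 0 | 0 | 0 | 1 | 1 | 1 | 1 | 2 | 2 | 2 | 3 | 3
  i=4: 1 | 1 | 1 | 2 | 2 | 2 | 2 | 3 | 3 | 3 | 4 | 4
  i=5: 1 | 1 | 1 | 2 | 2 | 2 | 2 | 3 | 4 | 4 | 5 | 5
  i=6: 1 | 2 | 2 | 3 | 3 | 3 | 3 | 4 | 5 | 5 | 6 | 6
  i=7: 1 | 2 | 2 | 3 | 3 | 3 | 3 | 4 | 5 | 5 | 6 | 7
  i=8: 1 | 2 | 2 | 3 | 4 | 4 | 4 | 5 | 6 | 6 | 7 | 8
  i=9: 1 | 2 | 2 | 3 | 4 | 5 | 5 | 6 | 7 | 7 | 8 | 9
  i=10: 1 | 2 | 2 | 3 | 4 | 5 | 6 | 7 | 8 | 8 | 9 | 10
  i=11: 1 | 2 | 3 | 4 | 5 | 6 | 7 | 8 | 9 | 9 | 10 | 11
  i=12: 1 | 2 | 3 | 4 | 5 | 6 | 7 | 8 | 9 | 10 | 11 | 12

the unique w with this rank table is (4, 11, 8, 1, 9, 2, 12, 5, 6, 7, 3, 10).

8 SE-corners of the 31-cell Rothe diagram give Ess(w):

[(2, 10, 1), (3, 3, 0), (3, 7, 1), (5, 3, 1), (5, 7, 2), (7, 7, 3), (7, 10, 5), (10, 3, 2)]


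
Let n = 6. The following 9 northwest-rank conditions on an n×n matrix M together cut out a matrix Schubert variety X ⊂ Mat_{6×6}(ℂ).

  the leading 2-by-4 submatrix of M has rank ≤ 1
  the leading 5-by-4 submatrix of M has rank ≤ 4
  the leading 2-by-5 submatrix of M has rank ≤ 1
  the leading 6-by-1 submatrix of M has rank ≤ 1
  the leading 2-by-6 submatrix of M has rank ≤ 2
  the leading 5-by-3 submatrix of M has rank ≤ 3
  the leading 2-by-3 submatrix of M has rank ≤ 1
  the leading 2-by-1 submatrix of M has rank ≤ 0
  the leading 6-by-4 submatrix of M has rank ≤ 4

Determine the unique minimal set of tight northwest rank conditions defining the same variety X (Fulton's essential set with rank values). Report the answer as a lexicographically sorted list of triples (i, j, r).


The tightest implied rank at each (i,j), from the 9 conditions:

  R[1]: 0, 1, 1, 1, 1, 1
  R[2]: 0, 1, 1, 1, 1, 2
  R[3]: 1, 2, 2, 2, 2, 3
  R[4]: 1, 2, 3, 3, 3, 4
  R[5]: 1, 2, 3, 4, 4, 5
  R[6]: 1, 2, 3, 4, 5, 6

the unique w with this rank table is (2, 6, 1, 3, 4, 5).

ℓ(w)=5; the 2 essential cells (i,j,r):

[(2, 1, 0), (2, 5, 1)]


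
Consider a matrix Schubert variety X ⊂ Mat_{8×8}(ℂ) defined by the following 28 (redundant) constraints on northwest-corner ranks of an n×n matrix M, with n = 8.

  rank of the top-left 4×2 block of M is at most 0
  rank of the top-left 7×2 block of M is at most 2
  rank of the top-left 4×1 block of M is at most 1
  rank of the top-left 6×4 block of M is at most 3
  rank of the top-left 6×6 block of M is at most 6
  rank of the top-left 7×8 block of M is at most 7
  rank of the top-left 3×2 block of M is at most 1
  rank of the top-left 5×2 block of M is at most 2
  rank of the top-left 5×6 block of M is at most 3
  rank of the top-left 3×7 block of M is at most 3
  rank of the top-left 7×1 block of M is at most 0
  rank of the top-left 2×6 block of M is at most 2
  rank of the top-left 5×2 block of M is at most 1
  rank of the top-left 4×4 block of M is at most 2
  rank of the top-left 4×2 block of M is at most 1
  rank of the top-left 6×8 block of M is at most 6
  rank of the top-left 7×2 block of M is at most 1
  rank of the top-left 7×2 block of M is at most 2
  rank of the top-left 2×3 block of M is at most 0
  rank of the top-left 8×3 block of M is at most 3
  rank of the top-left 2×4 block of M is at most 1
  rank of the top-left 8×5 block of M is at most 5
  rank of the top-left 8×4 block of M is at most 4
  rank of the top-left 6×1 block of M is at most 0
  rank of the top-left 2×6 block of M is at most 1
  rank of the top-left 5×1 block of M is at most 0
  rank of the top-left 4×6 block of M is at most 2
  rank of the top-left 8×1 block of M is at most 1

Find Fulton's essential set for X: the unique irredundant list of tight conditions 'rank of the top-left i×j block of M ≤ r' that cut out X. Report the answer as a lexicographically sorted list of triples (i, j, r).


Reconstructing r_w from the 28 given conditions:

  R[1]: 0  0  0  1  1  1  1  1
  R[2]: 0  0  0  1  1  1  2  2
  R[3]: 0  0  1  2  2  2  3  3
  R[4]: 0  0  1  2  2  2  3  4
  R[5]: 0  1  2  3  3  3  4  5
  R[6]: 0  1  2  3  4  4  5  6
  R[7]: 0  1  2  3  4  5  6  7
  R[8]: 1  2  3  4  5  6  7  8

the unique w with this rank table is (4, 7, 3, 8, 2, 5, 6, 1).

Rothe diagram D(w) (17 cells), 5 SE-corners (essential conditions):

[(2, 3, 0), (2, 6, 1), (4, 2, 0), (4, 6, 2), (7, 1, 0)]


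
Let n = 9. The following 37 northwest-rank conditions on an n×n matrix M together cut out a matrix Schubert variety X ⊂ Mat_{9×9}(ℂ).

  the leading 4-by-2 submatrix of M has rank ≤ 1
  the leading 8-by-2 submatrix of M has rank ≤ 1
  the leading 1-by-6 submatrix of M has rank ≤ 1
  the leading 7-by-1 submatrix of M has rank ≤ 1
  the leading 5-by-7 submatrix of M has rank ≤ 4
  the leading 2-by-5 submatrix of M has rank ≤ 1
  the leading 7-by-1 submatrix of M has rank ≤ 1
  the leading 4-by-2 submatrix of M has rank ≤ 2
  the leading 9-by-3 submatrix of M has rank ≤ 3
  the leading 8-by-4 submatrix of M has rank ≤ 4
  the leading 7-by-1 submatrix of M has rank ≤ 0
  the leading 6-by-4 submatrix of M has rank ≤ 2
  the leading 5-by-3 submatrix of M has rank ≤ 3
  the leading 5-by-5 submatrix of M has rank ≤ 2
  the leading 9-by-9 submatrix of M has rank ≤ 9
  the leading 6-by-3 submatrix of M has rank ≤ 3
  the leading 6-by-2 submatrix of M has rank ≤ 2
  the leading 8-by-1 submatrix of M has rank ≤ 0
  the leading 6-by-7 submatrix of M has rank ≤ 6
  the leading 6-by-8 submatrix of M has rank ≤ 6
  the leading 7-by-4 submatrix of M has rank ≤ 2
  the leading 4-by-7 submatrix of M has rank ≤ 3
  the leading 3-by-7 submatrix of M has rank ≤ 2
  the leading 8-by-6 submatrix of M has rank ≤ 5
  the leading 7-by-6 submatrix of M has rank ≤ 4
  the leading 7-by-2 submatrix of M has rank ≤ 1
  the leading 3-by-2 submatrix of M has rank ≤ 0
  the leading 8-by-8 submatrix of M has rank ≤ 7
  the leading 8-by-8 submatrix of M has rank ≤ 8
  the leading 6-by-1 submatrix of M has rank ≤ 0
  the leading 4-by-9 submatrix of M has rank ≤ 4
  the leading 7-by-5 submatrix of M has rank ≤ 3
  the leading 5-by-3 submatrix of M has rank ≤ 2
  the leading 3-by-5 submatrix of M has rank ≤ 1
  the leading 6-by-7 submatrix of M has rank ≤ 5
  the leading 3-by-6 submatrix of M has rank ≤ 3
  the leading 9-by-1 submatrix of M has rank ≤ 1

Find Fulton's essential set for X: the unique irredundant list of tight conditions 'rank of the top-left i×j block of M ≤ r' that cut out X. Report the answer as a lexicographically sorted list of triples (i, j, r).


Reconstructing r_w from the 37 given conditions:

  0, 0, 1, 1, 1, 1, 1, 1, 1
  0, 0, 1, 1, 1, 2, 2, 2, 2
  0, 0, 1, 1, 1, 2, 2, 3, 3
  0, 1, 2, 2, 2, 3, 3, 4, 4
  0, 1, 2, 2, 2, 3, 4, 5, 5
  0, 1, 2, 2, 3, 4, 5, 6, 6
  0, 1, 2, 2, 3, 4, 5, 6, 7
  0, 1, 2, 3, 4, 5, 6, 7, 8
  1, 2, 3, 4, 5, 6, 7, 8, 9

the unique w with this rank table is (3, 6, 8, 2, 7, 5, 9, 4, 1).

6 SE-corners of the 20-cell Rothe diagram give Ess(w):

[(3, 2, 0), (3, 5, 1), (3, 7, 2), (5, 5, 2), (7, 4, 2), (8, 1, 0)]


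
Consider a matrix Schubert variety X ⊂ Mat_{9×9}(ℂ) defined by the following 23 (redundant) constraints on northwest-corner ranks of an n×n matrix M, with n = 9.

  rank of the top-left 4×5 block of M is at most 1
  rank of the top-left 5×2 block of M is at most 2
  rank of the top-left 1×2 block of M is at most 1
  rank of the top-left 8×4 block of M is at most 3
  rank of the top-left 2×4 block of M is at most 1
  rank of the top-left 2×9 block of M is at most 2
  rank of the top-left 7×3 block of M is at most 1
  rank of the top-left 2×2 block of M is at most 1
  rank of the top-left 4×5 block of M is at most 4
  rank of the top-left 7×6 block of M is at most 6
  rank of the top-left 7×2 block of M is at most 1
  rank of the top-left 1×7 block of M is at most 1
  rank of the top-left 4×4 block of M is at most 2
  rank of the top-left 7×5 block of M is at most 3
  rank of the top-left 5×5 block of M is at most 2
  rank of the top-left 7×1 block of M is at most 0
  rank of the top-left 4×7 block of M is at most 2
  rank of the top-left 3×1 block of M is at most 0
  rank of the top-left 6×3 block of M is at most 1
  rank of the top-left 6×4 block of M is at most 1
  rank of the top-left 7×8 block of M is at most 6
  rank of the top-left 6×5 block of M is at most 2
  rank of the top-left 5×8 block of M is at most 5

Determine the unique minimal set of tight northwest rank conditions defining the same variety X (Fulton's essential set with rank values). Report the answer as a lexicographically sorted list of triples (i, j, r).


Propagating the 23 rank bounds to every northwest block:

  row 1: 0 1 1 1 1 1 1 1 1
  row 2: 0 1 1 1 1 2 2 2 2
  row 3: 0 1 1 1 1 2 2 3 3
  row 4: 0 1 1 1 1 2 2 3 4
  row 5: 0 1 1 1 2 3 3 4 5
  row 6: 0 1 1 1 2 3 4 5 6
  row 7: 0 1 1 2 3 4 5 6 7
  row 8: 1 2 2 3 4 5 6 7 8
  row 9: 1 2 3 4 5 6 7 8 9

giving w = (2, 6, 8, 9, 5, 7, 4, 1, 3) via Δ²R.

5 SE-corners of the 23-cell Rothe diagram give Ess(w):

[(4, 5, 1), (4, 7, 2), (6, 4, 1), (7, 1, 0), (7, 3, 1)]


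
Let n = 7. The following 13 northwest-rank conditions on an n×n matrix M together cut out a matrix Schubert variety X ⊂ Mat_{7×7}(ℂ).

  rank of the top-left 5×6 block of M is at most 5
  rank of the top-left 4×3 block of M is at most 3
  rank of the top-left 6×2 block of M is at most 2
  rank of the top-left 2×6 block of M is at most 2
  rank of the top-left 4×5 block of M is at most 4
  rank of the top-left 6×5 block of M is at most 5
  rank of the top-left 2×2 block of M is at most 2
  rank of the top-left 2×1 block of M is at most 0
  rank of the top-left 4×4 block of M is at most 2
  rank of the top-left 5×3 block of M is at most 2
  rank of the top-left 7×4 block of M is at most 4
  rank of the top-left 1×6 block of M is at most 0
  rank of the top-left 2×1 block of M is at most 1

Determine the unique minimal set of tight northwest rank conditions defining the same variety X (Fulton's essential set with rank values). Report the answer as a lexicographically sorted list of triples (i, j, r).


The tightest implied rank at each (i,j), from the 13 conditions:

  i=1: 0 | 0 | 0 | 0 | 0 | 0 | 1
  i=2: 0 | 1 | 1 | 1 | 1 | 1 | 2
  i=3: 1 | 2 | 2 | 2 | 2 | 2 | 3
  i=4: 1 | 2 | 2 | 2 | 3 | 3 | 4
  i=5: 1 | 2 | 2 | 3 | 4 | 4 | 5
  i=6: 1 | 2 | 3 | 4 | 5 | 5 | 6
  i=7: 1 | 2 | 3 | 4 | 5 | 6 | 7

second differences of R give the permutation w = (7, 2, 1, 5, 4, 3, 6).

|D(w)|=10, |Ess(w)|=4:

[(1, 6, 0), (2, 1, 0), (4, 4, 2), (5, 3, 2)]


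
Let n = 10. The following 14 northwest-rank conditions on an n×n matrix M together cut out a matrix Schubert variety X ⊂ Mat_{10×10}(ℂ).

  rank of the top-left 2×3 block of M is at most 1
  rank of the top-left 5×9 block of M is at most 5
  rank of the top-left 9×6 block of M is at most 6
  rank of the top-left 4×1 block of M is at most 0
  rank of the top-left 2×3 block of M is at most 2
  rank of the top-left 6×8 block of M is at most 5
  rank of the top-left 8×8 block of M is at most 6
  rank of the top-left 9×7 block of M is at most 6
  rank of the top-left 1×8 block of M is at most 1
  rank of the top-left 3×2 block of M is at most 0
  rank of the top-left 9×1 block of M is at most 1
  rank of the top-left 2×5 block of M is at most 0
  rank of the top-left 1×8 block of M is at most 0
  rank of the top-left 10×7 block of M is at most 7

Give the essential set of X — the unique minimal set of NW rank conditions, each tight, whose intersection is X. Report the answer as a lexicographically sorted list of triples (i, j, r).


Reconstructing r_w from the 14 given conditions:

  0 | 0 | 0 | 0 | 0 | 0 | 0 | 0 | 1 | 1
  0 | 0 | 0 | 0 | 0 | 1 | 1 | 1 | 2 | 2
  0 | 0 | 1 | 1 | 1 | 2 | 2 | 2 | 3 | 3
  0 | 1 | 2 | 2 | 2 | 3 | 3 | 3 | 4 | 4
  1 | 2 | 3 | 3 | 3 | 4 | 4 | 4 | 5 | 5
  1 | 2 | 3 | 4 | 4 | 5 | 5 | 5 | 6 | 6
  1 | 2 | 3 | 4 | 5 | 6 | 6 | 6 | 7 | 7
  1 | 2 | 3 | 4 | 5 | 6 | 6 | 6 | 7 | 8
  1 | 2 | 3 | 4 | 5 | 6 | 6 | 7 | 8 | 9
  1 | 2 | 3 | 4 | 5 | 6 | 7 | 8 | 9 | 10

giving w = (9, 6, 3, 2, 1, 4, 5, 10, 8, 7) via Δ²R.

|D(w)|=19, |Ess(w)|=6:

[(1, 8, 0), (2, 5, 0), (3, 2, 0), (4, 1, 0), (8, 8, 6), (9, 7, 6)]


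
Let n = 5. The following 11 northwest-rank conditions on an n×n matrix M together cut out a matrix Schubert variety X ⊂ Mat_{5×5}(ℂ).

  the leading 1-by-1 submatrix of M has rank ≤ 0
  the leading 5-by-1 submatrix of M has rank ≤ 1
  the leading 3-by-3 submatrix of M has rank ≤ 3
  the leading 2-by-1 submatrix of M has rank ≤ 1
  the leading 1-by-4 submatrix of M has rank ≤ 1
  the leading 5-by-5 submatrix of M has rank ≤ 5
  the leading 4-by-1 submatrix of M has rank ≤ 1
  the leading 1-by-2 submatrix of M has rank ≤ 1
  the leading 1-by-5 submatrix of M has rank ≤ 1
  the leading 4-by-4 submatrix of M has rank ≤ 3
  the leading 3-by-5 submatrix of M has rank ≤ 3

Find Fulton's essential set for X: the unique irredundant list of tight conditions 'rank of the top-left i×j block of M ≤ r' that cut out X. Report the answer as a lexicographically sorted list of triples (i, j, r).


Computing R[i][j] = min implied NW-rank bound (n=5, 11 conditions):

  row 1: 0 | 1 | 1 | 1 | 1
  row 2: 1 | 2 | 2 | 2 | 2
  row 3: 1 | 2 | 3 | 3 | 3
  row 4: 1 | 2 | 3 | 3 | 4
  row 5: 1 | 2 | 3 | 4 | 5

so w = (2, 1, 3, 5, 4).

|D(w)|=2, |Ess(w)|=2:

[(1, 1, 0), (4, 4, 3)]


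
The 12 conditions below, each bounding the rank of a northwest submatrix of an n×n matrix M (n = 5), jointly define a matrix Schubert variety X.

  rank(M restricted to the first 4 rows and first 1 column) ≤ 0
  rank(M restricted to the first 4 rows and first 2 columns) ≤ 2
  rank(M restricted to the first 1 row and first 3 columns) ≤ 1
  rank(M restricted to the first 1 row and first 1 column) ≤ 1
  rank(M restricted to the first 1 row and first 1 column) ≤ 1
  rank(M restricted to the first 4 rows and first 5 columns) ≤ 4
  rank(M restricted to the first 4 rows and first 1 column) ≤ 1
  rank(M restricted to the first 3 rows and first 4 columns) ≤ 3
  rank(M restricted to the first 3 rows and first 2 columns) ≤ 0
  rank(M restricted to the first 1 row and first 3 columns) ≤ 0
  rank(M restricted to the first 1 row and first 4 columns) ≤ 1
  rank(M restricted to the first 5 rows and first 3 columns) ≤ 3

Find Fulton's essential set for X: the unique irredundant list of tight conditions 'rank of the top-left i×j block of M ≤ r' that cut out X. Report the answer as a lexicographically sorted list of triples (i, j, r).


Rank table r_w(5×5) implied by the 12 constraints:

  i=1: 0, 0, 0, 1, 1
  i=2: 0, 0, 1, 2, 2
  i=3: 0, 0, 1, 2, 3
  i=4: 0, 1, 2, 3, 4
  i=5: 1, 2, 3, 4, 5

giving w = (4, 3, 5, 2, 1) via Δ²R.

3 SE-corners of the 8-cell Rothe diagram give Ess(w):

[(1, 3, 0), (3, 2, 0), (4, 1, 0)]


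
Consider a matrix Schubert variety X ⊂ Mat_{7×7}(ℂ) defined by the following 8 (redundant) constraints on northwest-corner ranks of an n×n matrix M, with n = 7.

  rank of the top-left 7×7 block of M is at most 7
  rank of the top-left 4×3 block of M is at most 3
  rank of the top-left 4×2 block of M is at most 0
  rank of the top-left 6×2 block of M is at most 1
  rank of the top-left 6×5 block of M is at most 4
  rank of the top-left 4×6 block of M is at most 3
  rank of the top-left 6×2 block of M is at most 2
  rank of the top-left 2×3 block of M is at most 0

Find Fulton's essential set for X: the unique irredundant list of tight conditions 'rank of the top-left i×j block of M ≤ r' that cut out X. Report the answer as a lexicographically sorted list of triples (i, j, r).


Computing R[i][j] = min implied NW-rank bound (n=7, 8 conditions):

  R[1]: 0 0 0 1 1 1 1
  R[2]: 0 0 0 1 2 2 2
  R[3]: 0 0 1 2 3 3 3
  R[4]: 0 0 1 2 3 3 4
  R[5]: 1 1 2 3 4 4 5
  R[6]: 1 1 2 3 4 5 6
  R[7]: 1 2 3 4 5 6 7

the unique w with this rank table is (4, 5, 3, 7, 1, 6, 2).

Fulton essential set (4 of the 12 Rothe cells):

[(2, 3, 0), (4, 2, 0), (4, 6, 3), (6, 2, 1)]


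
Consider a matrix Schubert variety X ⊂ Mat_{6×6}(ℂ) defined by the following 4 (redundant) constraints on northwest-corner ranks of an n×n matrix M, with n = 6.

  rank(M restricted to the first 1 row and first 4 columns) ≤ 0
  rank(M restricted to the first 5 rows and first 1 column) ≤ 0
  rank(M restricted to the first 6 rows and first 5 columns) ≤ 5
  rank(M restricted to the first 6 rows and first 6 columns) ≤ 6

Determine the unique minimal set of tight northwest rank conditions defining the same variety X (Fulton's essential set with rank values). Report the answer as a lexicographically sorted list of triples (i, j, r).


Rank table r_w(6×6) implied by the 4 constraints:

  0 0 0 0 1 1
  0 1 1 1 2 2
  0 1 2 2 3 3
  0 1 2 3 4 4
  0 1 2 3 4 5
  1 2 3 4 5 6

giving w = (5, 2, 3, 4, 6, 1) via Δ²R.

Fulton essential set (2 of the 8 Rothe cells):

[(1, 4, 0), (5, 1, 0)]


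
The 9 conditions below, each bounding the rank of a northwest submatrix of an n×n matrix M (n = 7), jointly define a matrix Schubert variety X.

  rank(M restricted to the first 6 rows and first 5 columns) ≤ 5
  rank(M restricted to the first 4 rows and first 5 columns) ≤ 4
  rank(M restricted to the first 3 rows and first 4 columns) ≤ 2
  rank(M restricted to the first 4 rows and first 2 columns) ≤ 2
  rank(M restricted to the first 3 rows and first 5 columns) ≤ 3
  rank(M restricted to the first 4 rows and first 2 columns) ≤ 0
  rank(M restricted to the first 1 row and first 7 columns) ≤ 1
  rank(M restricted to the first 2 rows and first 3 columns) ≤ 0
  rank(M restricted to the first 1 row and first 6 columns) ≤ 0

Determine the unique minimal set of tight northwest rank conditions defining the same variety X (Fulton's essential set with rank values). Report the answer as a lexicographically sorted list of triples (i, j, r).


Computing R[i][j] = min implied NW-rank bound (n=7, 9 conditions):

  0 0 0 0 0 0 1
  0 0 0 1 1 1 2
  0 0 1 2 2 2 3
  0 0 1 2 3 3 4
  1 1 2 3 4 4 5
  1 2 3 4 5 5 6
  1 2 3 4 5 6 7

hence w(1..7) = (7, 4, 3, 5, 1, 2, 6).

D(w) has 13 cells with 3 SE-corners; essential set:

[(1, 6, 0), (2, 3, 0), (4, 2, 0)]


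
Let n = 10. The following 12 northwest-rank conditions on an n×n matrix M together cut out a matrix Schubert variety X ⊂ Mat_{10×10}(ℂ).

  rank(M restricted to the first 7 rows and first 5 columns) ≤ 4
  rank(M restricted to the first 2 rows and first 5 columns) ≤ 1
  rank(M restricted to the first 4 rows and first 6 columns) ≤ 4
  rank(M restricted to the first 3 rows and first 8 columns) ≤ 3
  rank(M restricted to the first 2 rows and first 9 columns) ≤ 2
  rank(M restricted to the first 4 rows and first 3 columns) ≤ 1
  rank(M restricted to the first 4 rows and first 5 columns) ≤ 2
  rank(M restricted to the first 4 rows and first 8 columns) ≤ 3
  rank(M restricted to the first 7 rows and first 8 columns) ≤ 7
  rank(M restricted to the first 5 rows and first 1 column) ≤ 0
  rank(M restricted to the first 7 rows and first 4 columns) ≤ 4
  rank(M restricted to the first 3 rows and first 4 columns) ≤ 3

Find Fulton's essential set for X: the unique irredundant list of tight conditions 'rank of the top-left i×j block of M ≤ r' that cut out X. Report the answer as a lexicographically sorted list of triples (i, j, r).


Reconstructing r_w from the 12 given conditions:

  i=1: 0 | 1 | 1 | 1 | 1 | 1 | 1 | 1 | 1 | 1
  i=2: 0 | 1 | 1 | 1 | 1 | 2 | 2 | 2 | 2 | 2
  i=3: 0 | 1 | 1 | 2 | 2 | 3 | 3 | 3 | 3 | 3
  i=4: 0 | 1 | 1 | 2 | 2 | 3 | 3 | 3 | 4 | 4
  i=5: 0 | 1 | 2 | 3 | 3 | 4 | 4 | 4 | 5 | 5
  i=6: 1 | 2 | 3 | 4 | 4 | 5 | 5 | 5 | 6 | 6
  i=7: 1 | 2 | 3 | 4 | 4 | 5 | 6 | 6 | 7 | 7
  i=8: 1 | 2 | 3 | 4 | 5 | 6 | 7 | 7 | 8 | 8
  i=9: 1 | 2 | 3 | 4 | 5 | 6 | 7 | 8 | 9 | 9
  i=10: 1 | 2 | 3 | 4 | 5 | 6 | 7 | 8 | 9 | 10

reading off 1-entries of Δ²R: w = (2, 6, 4, 9, 3, 1, 7, 5, 8, 10).

|D(w)|=14, |Ess(w)|=6:

[(2, 5, 1), (4, 3, 1), (4, 5, 2), (4, 8, 3), (5, 1, 0), (7, 5, 4)]


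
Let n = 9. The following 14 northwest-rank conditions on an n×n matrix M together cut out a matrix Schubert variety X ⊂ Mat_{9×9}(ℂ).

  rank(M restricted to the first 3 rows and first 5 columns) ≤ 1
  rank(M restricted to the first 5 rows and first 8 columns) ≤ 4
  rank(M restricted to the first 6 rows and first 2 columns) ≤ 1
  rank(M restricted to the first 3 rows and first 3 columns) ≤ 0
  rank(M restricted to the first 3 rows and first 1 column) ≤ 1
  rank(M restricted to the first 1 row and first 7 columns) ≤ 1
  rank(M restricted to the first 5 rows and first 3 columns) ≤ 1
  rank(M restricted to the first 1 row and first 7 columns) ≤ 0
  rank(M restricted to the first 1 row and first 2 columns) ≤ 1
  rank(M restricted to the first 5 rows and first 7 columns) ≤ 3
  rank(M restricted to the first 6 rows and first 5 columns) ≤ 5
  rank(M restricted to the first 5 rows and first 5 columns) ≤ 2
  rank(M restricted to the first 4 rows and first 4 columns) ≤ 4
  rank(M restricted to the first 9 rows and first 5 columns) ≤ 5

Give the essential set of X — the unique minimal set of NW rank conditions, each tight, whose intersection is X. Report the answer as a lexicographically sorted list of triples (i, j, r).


Recovering R(i,j) via the rank-extension bound from the 14 conditions:

  0  0  0  0  0  0  0  1  1
  0  0  0  1  1  1  1  2  2
  0  0  0  1  1  2  2  3  3
  1  1  1  2  2  3  3  4  4
  1  1  1  2  2  3  3  4  5
  1  1  2  3  3  4  4  5  6
  1  2  3  4  4  5  5  6  7
  1  2  3  4  5  6  6  7  8
  1  2  3  4  5  6  7  8  9

hence w(1..9) = (8, 4, 6, 1, 9, 3, 2, 5, 7).

Fulton essential set (7 of the 19 Rothe cells):

[(1, 7, 0), (3, 3, 0), (3, 5, 1), (5, 3, 1), (5, 5, 2), (5, 7, 3), (6, 2, 1)]


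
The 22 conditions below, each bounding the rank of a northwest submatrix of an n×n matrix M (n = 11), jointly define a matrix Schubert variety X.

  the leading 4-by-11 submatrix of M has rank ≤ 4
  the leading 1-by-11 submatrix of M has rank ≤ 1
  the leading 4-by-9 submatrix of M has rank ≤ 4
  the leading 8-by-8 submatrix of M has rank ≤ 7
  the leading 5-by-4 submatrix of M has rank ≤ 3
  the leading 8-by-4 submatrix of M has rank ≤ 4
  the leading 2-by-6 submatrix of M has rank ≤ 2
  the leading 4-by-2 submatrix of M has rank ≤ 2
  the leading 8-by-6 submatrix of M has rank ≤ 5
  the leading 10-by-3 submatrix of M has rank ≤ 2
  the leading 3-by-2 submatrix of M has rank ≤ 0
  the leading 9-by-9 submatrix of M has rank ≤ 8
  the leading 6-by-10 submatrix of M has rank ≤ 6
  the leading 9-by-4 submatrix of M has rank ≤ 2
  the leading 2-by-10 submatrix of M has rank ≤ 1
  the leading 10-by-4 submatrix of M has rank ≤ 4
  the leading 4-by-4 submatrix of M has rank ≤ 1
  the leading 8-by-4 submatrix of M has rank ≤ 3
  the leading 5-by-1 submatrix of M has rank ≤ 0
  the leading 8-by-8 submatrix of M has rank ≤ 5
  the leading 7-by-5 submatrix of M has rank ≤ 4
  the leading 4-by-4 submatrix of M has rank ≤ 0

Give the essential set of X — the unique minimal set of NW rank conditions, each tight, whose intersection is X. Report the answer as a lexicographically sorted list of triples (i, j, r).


Rank table r_w(11×11) implied by the 22 constraints:

  i=1: 0, 0, 0, 0, 1, 1, 1, 1, 1, 1, 1
  i=2: 0, 0, 0, 0, 1, 1, 1, 1, 1, 1, 2
  i=3: 0, 0, 0, 0, 1, 2, 2, 2, 2, 2, 3
  i=4: 0, 0, 0, 0, 1, 2, 3, 3, 3, 3, 4
  i=5: 0, 1, 1, 1, 2, 3, 4, 4, 4, 4, 5
  i=6: 1, 2, 2, 2, 3, 4, 5, 5, 5, 5, 6
  i=7: 1, 2, 2, 2, 3, 4, 5, 5, 6, 6, 7
  i=8: 1, 2, 2, 2, 3, 4, 5, 5, 6, 7, 8
  i=9: 1, 2, 2, 2, 3, 4, 5, 6, 7, 8, 9
  i=10: 1, 2, 2, 3, 4, 5, 6, 7, 8, 9, 10
  i=11: 1, 2, 3, 4, 5, 6, 7, 8, 9, 10, 11

reading off 1-entries of Δ²R: w = (5, 11, 6, 7, 2, 1, 9, 10, 8, 4, 3).

6 SE-corners of the 31-cell Rothe diagram give Ess(w):

[(2, 10, 1), (4, 4, 0), (5, 1, 0), (8, 8, 5), (9, 4, 2), (10, 3, 2)]


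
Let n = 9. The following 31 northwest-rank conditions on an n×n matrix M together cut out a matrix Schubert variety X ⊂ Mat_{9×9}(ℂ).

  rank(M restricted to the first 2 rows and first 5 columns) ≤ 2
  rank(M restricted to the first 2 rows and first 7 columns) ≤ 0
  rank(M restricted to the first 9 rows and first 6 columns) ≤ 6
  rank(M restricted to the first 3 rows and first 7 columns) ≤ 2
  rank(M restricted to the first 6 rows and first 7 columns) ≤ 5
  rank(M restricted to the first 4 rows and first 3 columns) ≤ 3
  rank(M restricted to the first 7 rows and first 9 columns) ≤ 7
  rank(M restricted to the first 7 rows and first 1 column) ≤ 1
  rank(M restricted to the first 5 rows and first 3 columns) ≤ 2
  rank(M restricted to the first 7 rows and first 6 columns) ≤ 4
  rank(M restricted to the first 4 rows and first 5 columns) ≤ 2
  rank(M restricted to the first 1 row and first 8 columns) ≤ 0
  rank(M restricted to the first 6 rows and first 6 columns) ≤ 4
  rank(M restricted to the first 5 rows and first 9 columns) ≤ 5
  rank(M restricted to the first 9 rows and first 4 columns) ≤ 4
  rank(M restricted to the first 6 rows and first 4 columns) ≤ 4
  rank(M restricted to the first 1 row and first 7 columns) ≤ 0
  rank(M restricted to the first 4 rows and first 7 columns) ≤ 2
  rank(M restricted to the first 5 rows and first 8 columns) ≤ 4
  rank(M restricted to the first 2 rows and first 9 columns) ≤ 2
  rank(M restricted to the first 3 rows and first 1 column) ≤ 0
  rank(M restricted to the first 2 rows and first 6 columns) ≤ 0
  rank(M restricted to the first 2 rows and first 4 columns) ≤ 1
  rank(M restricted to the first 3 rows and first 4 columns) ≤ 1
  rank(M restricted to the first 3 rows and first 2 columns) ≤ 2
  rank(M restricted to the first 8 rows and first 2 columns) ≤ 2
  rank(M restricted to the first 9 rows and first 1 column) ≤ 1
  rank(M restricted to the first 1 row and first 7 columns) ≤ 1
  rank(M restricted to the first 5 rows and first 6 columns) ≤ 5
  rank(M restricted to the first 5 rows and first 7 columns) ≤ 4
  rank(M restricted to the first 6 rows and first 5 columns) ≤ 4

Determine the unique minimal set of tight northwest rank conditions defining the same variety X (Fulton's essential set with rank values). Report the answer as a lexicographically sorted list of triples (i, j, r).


Recovering R(i,j) via the rank-extension bound from the 31 conditions:

  R[1]: 0, 0, 0, 0, 0, 0, 0, 0, 1
  R[2]: 0, 0, 0, 0, 0, 0, 0, 1, 2
  R[3]: 0, 1, 1, 1, 1, 1, 1, 2, 3
  R[4]: 1, 2, 2, 2, 2, 2, 2, 3, 4
  R[5]: 1, 2, 2, 3, 3, 3, 3, 4, 5
  R[6]: 1, 2, 3, 4, 4, 4, 4, 5, 6
  R[7]: 1, 2, 3, 4, 4, 4, 5, 6, 7
  R[8]: 1, 2, 3, 4, 5, 5, 6, 7, 8
  R[9]: 1, 2, 3, 4, 5, 6, 7, 8, 9

second differences of R give the permutation w = (9, 8, 2, 1, 4, 3, 7, 5, 6).

Rothe diagram D(w) (19 cells), 5 SE-corners (essential conditions):

[(1, 8, 0), (2, 7, 0), (3, 1, 0), (5, 3, 2), (7, 6, 4)]


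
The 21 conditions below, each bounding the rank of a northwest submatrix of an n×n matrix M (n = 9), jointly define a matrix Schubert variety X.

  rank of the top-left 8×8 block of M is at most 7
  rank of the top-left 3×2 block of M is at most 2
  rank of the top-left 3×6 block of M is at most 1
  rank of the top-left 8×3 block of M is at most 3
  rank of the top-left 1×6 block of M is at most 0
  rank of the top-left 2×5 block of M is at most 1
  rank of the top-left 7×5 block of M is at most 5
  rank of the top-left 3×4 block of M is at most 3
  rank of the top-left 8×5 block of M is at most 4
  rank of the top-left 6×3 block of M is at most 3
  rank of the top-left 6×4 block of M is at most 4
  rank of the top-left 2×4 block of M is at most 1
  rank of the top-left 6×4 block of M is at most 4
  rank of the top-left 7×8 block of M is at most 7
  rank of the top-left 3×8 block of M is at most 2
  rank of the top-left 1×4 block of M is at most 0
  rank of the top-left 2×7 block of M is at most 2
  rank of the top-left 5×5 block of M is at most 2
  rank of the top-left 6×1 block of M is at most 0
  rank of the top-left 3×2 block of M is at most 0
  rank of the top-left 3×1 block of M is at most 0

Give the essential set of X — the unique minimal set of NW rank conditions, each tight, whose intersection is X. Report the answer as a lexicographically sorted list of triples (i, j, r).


Reconstructing r_w from the 21 given conditions:

  row 1: 0, 0, 0, 0, 0, 0, 1, 1, 1
  row 2: 0, 0, 1, 1, 1, 1, 2, 2, 2
  row 3: 0, 0, 1, 1, 1, 1, 2, 2, 3
  row 4: 0, 1, 2, 2, 2, 2, 3, 3, 4
  row 5: 0, 1, 2, 2, 2, 3, 4, 4, 5
  row 6: 0, 1, 2, 3, 3, 4, 5, 5, 6
  row 7: 1, 2, 3, 4, 4, 5, 6, 6, 7
  row 8: 1, 2, 3, 4, 4, 5, 6, 7, 8
  row 9: 1, 2, 3, 4, 5, 6, 7, 8, 9

the unique w with this rank table is (7, 3, 9, 2, 6, 4, 1, 8, 5).

Fulton essential set (7 of the 20 Rothe cells):

[(1, 6, 0), (3, 2, 0), (3, 6, 1), (3, 8, 2), (5, 5, 2), (6, 1, 0), (8, 5, 4)]
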